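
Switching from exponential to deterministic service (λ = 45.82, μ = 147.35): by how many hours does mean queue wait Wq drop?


ρ = 45.82/147.35 = 0.3110
Wq(M/M/1) = ρ/(μ−λ) = 0.3110/101.53 = 0.003063 hr
Wq(M/D/1) = ρ/(2(μ−λ)) = 0.001531 hr
Savings = 0.003063 − 0.001531 = 0.001531 hr

Final: 0.001531 hr


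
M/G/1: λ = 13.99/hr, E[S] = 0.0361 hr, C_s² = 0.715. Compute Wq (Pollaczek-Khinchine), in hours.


ρ = λ·E[S] = 13.99·0.0361 = 0.5050
E[S²] = E[S]²(1+C_s²) = 0.0361²·(1+0.715) = 0.002235
Wq = λ·E[S²]/(2(1−ρ)) = 13.99·0.002235/(2·0.4950) = 0.03159 hr

Final: 0.03159 hr


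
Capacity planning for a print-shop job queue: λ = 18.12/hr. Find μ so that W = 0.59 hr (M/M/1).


W = 1/(μ−λ) ⇒ μ − λ = 1/W = 1/0.59 = 1.6949
μ = λ + 1/W = 18.12 + 1.6949 = 19.8149 per hr

Final: 19.8149 /hr


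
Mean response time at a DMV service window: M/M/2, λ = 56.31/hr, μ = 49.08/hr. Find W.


a = 1.1473; ρ = 0.5737; P₀ = 0.270926
Lq = P₀·a^c·ρ/(c!(1−ρ)²) = 0.56275
Wq = Lq/λ = 0.56275/56.31 = 0.009994 hr
W = Wq + 1/μ = 0.009994 + 0.02037 = 0.03037 hr

Final: 0.03037 hr


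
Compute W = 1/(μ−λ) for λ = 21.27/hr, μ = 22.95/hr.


W = 1/(μ−λ) = 1/(22.95 − 21.27) = 1/1.68 = 0.5952 hr

Final: 0.5952 hr


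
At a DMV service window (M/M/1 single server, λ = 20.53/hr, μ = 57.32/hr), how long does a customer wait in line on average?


ρ = 20.53/57.32 = 0.3582
Wq = ρ/(μ−λ) = 0.3582/(57.32 − 20.53) = 0.3582/36.79 = 0.009735 hr

Final: 0.009735 hr


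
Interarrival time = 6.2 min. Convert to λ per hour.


λ = 1/(interarrival time) in consistent units.
1 hour = 60 min, so λ = 60/6.2 = 9.6774 per hour

Final: 9.6774 /hr


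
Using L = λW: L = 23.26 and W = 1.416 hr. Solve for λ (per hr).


λ = L/W = 23.26/1.416 = 16.4266 /hr

Final: 16.4266 /hr


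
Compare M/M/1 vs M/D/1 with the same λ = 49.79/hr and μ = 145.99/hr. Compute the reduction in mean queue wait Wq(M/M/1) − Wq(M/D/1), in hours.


ρ = 49.79/145.99 = 0.3411
Wq(M/M/1) = ρ/(μ−λ) = 0.3411/96.20 = 0.003545 hr
Wq(M/D/1) = ρ/(2(μ−λ)) = 0.001773 hr
Savings = 0.003545 − 0.001773 = 0.001773 hr

Final: 0.001773 hr


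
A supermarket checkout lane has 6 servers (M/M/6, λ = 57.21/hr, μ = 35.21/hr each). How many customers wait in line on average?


a = λ/μ = 1.6248; ρ = a/6 = 0.2708
P₀ = 0.196865
Lq = P₀·a^c·ρ / (c!·(1−ρ)²) = 0.196865·18.40075·0.2708/(720·0.53173)
= 0.002562

Final: 0.002562


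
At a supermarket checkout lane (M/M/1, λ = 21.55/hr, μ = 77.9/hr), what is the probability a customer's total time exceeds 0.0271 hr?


W ~ Exponential(μ−λ) for M/M/1.
μ − λ = 77.9 − 21.55 = 56.3500
P(W > t) = e^{−(μ−λ)t} = e^{−1.5271} = 0.217168

Final: 0.217168


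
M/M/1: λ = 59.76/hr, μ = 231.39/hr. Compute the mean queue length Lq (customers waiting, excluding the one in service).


ρ = 59.76/231.39 = 0.2583
Lq = ρ²/(1−ρ) = 0.06670/0.7417 = 0.08993

Final: 0.08993


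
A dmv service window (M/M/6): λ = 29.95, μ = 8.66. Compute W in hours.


a = 3.4584; ρ = 0.5764; P₀ = 0.030278
Lq = P₀·a^c·ρ/(c!(1−ρ)²) = 0.23115
Wq = Lq/λ = 0.23115/29.95 = 0.007718 hr
W = Wq + 1/μ = 0.007718 + 0.11547 = 0.12319 hr

Final: 0.12319 hr


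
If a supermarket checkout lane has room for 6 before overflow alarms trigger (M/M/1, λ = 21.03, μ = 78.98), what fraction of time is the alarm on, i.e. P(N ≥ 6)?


ρ = 21.03/78.98 = 0.2663
P(N ≥ n) = ρ^n = 0.2663^6 = 0.0003564

Final: 0.0003564


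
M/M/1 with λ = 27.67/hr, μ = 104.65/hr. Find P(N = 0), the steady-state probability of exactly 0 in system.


ρ = 27.67/104.65 = 0.2644
P_n = (1−ρ)·ρ^n = (1 − 0.2644)·0.2644^0 = 0.7356·1.000000 = 0.735595

Final: 0.735595


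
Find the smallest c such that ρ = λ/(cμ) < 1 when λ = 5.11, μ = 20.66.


Stability requires cμ > λ ⇔ c > λ/μ.
λ/μ = 5.11/20.66 = 0.2473
Minimum integer c = ⌊0.2473⌋ + 1 = 1
Check: 1·20.66 = 20.66 > 5.11, while 0·20.66 = 0.00 ≤ 5.11

Final: 1 servers


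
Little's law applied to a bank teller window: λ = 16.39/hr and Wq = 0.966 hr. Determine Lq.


Lq = λWq = 16.39·0.966 = 15.8327

Final: 15.8327


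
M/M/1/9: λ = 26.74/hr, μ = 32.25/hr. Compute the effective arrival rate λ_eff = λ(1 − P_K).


ρ = 0.8291; P_K = (1−ρ)ρ^9/(1−ρ^10) = 0.037387
λ_eff = λ(1 − P_K) = 26.74·(1 − 0.037387) = 26.74·0.962613 = 25.7403 /hr

Final: 25.7403 /hr


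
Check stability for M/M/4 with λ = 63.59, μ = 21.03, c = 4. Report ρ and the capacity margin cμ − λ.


Total capacity cμ = 4·21.03 = 84.12/hr
ρ = λ/(cμ) = 63.59/84.12 = 0.7559
Stable ⇔ ρ < 1: YES
Spare capacity = cμ − λ = 84.12 − 63.59 = 20.53/hr

Final: ρ = 0.7559; stable; margin = 20.53/hr


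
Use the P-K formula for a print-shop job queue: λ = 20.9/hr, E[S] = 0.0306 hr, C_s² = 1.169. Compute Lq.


ρ = λ·E[S] = 20.9·0.0306 = 0.6395
Lq = ρ²(1+C_s²)/(2(1−ρ)) = 0.4090·(1+1.169)/(2·0.3605)
= 0.4090·2.1690/0.7209 = 1.23057

Final: 1.23057


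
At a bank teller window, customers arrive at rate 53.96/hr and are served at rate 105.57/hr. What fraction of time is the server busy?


ρ = λ/μ = 53.96/105.57 = 0.5111

Final: 0.5111


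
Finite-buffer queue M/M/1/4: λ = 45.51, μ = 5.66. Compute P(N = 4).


ρ = λ/μ = 45.51/5.66 = 8.0406
P_K = (1−ρ)ρ^K/(1−ρ^(K+1)) = (-7.0406·4179.858859)/(1 − 33608.723797)
= -29428.864938/-33607.723797 = 0.875658

Final: 0.875658


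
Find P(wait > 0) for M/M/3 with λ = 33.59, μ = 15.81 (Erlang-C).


a = λ/μ = 2.1246; ρ = a/3 = 0.7082
P₀ = 0.092087 (from M/M/c formula)
C(c,a) = [a^c/(c!(1−ρ))]·P₀ = [9.59035/(6·0.2918)]·0.092087
= 5.47772·0.092087 = 0.504427

Final: 0.504427


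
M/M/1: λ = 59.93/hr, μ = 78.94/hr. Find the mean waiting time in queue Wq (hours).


ρ = 59.93/78.94 = 0.7592
Wq = ρ/(μ−λ) = 0.7592/(78.94 − 59.93) = 0.7592/19.01 = 0.03994 hr

Final: 0.03994 hr


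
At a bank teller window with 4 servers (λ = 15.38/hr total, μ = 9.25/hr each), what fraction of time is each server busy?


ρ = λ/(cμ) = 15.38/(4·9.25) = 15.38/37.00 = 0.4157

Final: 0.4157


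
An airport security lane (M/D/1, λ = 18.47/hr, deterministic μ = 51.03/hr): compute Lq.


ρ = 18.47/51.03 = 0.3619
M/D/1: Lq = ρ²/(2(1−ρ)) = 0.1310/(2·0.6381) = 0.10266

Final: 0.10266


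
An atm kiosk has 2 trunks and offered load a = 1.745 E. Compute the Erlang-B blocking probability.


B(c,a) = (a^c/c!) / Σ_{k=0}^{c} a^k/k!
a^2/2! = 1.522513
Σ terms (k=0..2): 1.00000 + 1.74500 + 1.52251 = 4.267513
B = 1.522513/4.267513 = 0.356768

Final: 0.356768


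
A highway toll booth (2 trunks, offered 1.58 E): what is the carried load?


B(2,1.58) = 0.326054 (Erlang-B)
Carried load = a(1 − B) = 1.58·(1 − 0.326054) = 1.58·0.673946 = 1.0648 E

Final: 1.0648 Erlangs


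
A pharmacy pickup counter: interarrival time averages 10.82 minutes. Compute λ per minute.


λ = 1/(interarrival time) in consistent units.
1 minute = 1 min, so λ = 1/10.82 = 0.09242 per minute

Final: 0.09242 /min


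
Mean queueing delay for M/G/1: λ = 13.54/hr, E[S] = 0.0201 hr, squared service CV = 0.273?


ρ = λ·E[S] = 13.54·0.0201 = 0.2722
E[S²] = E[S]²(1+C_s²) = 0.0201²·(1+0.273) = 0.0005143
Wq = λ·E[S²]/(2(1−ρ)) = 13.54·0.0005143/(2·0.7278) = 0.004784 hr

Final: 0.004784 hr


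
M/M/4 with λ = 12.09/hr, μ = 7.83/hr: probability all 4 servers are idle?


a = λ/μ = 12.09/7.83 = 1.5441; ρ = a/c = 0.3860
Σ_{k=0}^{3} a^k/k! (terms k=0..3) = 1.00000 + 1.54406 + 1.19206 + 0.61354 = 4.34966
Tail: a^4/(4!(1−ρ)) = 5.68405/(24·0.6140) = 0.38574
P₀ = 1/(4.34966 + 0.38574) = 1/4.73540 = 0.211175

Final: 0.211175


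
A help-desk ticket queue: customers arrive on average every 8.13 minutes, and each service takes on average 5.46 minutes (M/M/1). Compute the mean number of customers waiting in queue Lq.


λ = 60/8.13 = 7.3801 /hr
μ = 60/5.46 = 10.9890 /hr
ρ = λ/μ = 7.3801/10.9890 = 0.6716
Lq = ρ²/(1−ρ) = 0.4510/0.3284 = 1.3734

Final: 1.3734


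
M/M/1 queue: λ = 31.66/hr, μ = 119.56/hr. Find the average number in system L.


ρ = λ/μ = 31.66/119.56 = 0.2648
L = ρ/(1−ρ) = 0.2648/(1 − 0.2648) = 0.2648/0.7352 = 0.3602

Final: 0.3602


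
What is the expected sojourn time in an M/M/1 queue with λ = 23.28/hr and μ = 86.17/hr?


W = 1/(μ−λ) = 1/(86.17 − 23.28) = 1/62.89 = 0.01590 hr

Final: 0.01590 hr


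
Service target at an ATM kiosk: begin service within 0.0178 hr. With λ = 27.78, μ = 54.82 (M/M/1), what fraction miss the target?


ρ = 27.78/54.82 = 0.5067
P(Wq > t) = ρ·e^{−(μ−λ)t} = 0.5067·e^{−0.4813}
= 0.5067·0.617972 = 0.313157

Final: 0.313157


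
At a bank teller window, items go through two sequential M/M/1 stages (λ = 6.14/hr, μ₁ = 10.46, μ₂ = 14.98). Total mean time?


Each node sees arrival rate λ = 6.14/hr (tandem ⇒ throughput preserved).
W₁ = 1/(μ₁−λ) = 1/(10.46−6.14) = 0.23148 hr
W₂ = 1/(μ₂−λ) = 1/(14.98−6.14) = 0.11312 hr
W_total = W₁ + W₂ = 0.23148 + 0.11312 = 0.34460 hr

Final: 0.34460 hr


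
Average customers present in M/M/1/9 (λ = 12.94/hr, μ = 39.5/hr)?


ρ = 12.94/39.5 = 0.3276
L = ρ[1 − (K+1)ρ^K + Kρ^(K+1)] / [(1−ρ)(1−ρ^(K+1))]
Numerator: 0.3276·(1 − 10·0.00004345 + 9·0.00001424) = 0.327495
Denominator: (0.6724)·(0.999986) = 0.672395
L = 0.327495/0.672395 = 0.4871

Final: 0.4871


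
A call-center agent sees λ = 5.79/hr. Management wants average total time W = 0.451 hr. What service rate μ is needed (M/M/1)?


W = 1/(μ−λ) ⇒ μ − λ = 1/W = 1/0.451 = 2.2173
μ = λ + 1/W = 5.79 + 2.2173 = 8.0073 per hr

Final: 8.0073 /hr


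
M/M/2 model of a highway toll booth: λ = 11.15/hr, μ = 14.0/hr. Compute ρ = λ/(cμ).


ρ = λ/(cμ) = 11.15/(2·14.0) = 11.15/28.00 = 0.3982

Final: 0.3982


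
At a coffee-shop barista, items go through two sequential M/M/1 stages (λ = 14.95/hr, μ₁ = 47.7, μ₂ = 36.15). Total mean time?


Each node sees arrival rate λ = 14.95/hr (tandem ⇒ throughput preserved).
W₁ = 1/(μ₁−λ) = 1/(47.7−14.95) = 0.03053 hr
W₂ = 1/(μ₂−λ) = 1/(36.15−14.95) = 0.04717 hr
W_total = W₁ + W₂ = 0.03053 + 0.04717 = 0.07770 hr

Final: 0.07770 hr


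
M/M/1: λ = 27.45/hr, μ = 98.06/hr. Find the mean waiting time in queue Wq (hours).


ρ = 27.45/98.06 = 0.2799
Wq = ρ/(μ−λ) = 0.2799/(98.06 − 27.45) = 0.2799/70.61 = 0.003964 hr

Final: 0.003964 hr


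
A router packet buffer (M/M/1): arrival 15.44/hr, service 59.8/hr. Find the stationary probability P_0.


ρ = 15.44/59.8 = 0.2582
P_n = (1−ρ)·ρ^n = (1 − 0.2582)·0.2582^0 = 0.7418·1.000000 = 0.741806

Final: 0.741806


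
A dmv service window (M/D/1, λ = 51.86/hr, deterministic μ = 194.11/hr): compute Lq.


ρ = 51.86/194.11 = 0.2672
M/D/1: Lq = ρ²/(2(1−ρ)) = 0.07138/(2·0.7328) = 0.04870

Final: 0.04870


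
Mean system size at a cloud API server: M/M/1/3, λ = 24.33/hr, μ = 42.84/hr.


ρ = 24.33/42.84 = 0.5679
L = ρ[1 − (K+1)ρ^K + Kρ^(K+1)] / [(1−ρ)(1−ρ^(K+1))]
Numerator: 0.5679·(1 − 4·0.183180 + 3·0.104033) = 0.329045
Denominator: (0.4321)·(0.895967) = 0.387123
L = 0.329045/0.387123 = 0.8500

Final: 0.8500


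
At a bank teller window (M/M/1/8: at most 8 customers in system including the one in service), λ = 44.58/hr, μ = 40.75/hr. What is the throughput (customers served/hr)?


ρ = 1.0940; P_K = (1−ρ)ρ^8/(1−ρ^9) = 0.154949
λ_eff = λ(1 − P_K) = 44.58·(1 − 0.154949) = 44.58·0.845051 = 37.6724 /hr

Final: 37.6724 /hr


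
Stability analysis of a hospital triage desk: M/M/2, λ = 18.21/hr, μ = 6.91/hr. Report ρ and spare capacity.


Total capacity cμ = 2·6.91 = 13.82/hr
ρ = λ/(cμ) = 18.21/13.82 = 1.3177
Stable ⇔ ρ < 1: NO
Spare capacity = cμ − λ = 13.82 − 18.21 = -4.39/hr

Final: ρ = 1.3177; unstable; margin = -4.39/hr


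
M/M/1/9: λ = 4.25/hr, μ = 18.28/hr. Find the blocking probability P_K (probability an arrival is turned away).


ρ = λ/μ = 4.25/18.28 = 0.2325
P_K = (1−ρ)ρ^K/(1−ρ^(K+1)) = (0.7675·0.000001985)/(1 − 0.0000004615)
= 0.000001523/1.000000 = 0.000001523

Final: 0.000001523


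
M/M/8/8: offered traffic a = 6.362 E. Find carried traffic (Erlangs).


B(8,6.362) = 0.142232 (Erlang-B)
Carried load = a(1 − B) = 6.362·(1 − 0.142232) = 6.362·0.857768 = 5.4571 E

Final: 5.4571 Erlangs


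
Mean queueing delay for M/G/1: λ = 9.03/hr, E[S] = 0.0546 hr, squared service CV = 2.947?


ρ = λ·E[S] = 9.03·0.0546 = 0.4930
E[S²] = E[S]²(1+C_s²) = 0.0546²·(1+2.947) = 0.011767
Wq = λ·E[S²]/(2(1−ρ)) = 9.03·0.011767/(2·0.5070) = 0.10479 hr

Final: 0.10479 hr


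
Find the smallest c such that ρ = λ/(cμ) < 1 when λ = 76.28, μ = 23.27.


Stability requires cμ > λ ⇔ c > λ/μ.
λ/μ = 76.28/23.27 = 3.2780
Minimum integer c = ⌊3.2780⌋ + 1 = 4
Check: 4·23.27 = 93.08 > 76.28, while 3·23.27 = 69.81 ≤ 76.28

Final: 4 servers


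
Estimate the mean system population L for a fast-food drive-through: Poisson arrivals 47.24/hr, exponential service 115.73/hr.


ρ = λ/μ = 47.24/115.73 = 0.4082
L = ρ/(1−ρ) = 0.4082/(1 − 0.4082) = 0.4082/0.5918 = 0.6897

Final: 0.6897


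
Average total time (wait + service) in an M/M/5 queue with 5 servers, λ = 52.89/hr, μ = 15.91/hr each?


a = 3.3243; ρ = 0.6649; P₀ = 0.032096
Lq = P₀·a^c·ρ/(c!(1−ρ)²) = 0.64280
Wq = Lq/λ = 0.64280/52.89 = 0.01215 hr
W = Wq + 1/μ = 0.01215 + 0.06285 = 0.07501 hr

Final: 0.07501 hr


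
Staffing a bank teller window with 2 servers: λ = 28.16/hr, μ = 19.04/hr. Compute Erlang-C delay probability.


a = λ/μ = 1.4790; ρ = a/2 = 0.7395
P₀ = 0.149758 (from M/M/c formula)
C(c,a) = [a^c/(c!(1−ρ))]·P₀ = [2.18742/(2·0.2605)]·0.149758
= 4.19843·0.149758 = 0.628750

Final: 0.628750


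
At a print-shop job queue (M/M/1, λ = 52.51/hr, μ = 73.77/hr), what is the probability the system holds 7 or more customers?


ρ = 52.51/73.77 = 0.7118
P(N ≥ n) = ρ^n = 0.7118^7 = 0.092584

Final: 0.092584


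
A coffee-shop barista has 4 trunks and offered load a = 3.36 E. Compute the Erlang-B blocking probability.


B(c,a) = (a^c/c!) / Σ_{k=0}^{c} a^k/k!
a^4/4! = 5.310628
Σ terms (k=0..4): 1.00000 + 3.36000 + 5.64480 + 6.32218 + 5.31063 = 21.637604
B = 5.310628/21.637604 = 0.245435

Final: 0.245435


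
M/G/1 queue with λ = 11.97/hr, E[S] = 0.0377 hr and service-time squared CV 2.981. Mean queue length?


ρ = λ·E[S] = 11.97·0.0377 = 0.4513
Lq = ρ²(1+C_s²)/(2(1−ρ)) = 0.2036·(1+2.981)/(2·0.5487)
= 0.2036·3.9810/1.0975 = 0.73871

Final: 0.73871


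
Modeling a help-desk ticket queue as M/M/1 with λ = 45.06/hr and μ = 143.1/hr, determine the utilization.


ρ = λ/μ = 45.06/143.1 = 0.3149

Final: 0.3149


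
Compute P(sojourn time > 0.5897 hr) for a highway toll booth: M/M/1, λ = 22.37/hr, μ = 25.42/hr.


W ~ Exponential(μ−λ) for M/M/1.
μ − λ = 25.42 − 22.37 = 3.0500
P(W > t) = e^{−(μ−λ)t} = e^{−1.7986} = 0.165533

Final: 0.165533


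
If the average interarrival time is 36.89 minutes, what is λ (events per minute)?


λ = 1/(interarrival time) in consistent units.
1 minute = 1 min, so λ = 1/36.89 = 0.02711 per minute

Final: 0.02711 /min


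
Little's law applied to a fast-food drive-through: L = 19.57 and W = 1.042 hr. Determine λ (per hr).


λ = L/W = 19.57/1.042 = 18.7812 /hr

Final: 18.7812 /hr


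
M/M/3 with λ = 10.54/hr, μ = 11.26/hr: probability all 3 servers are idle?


a = λ/μ = 10.54/11.26 = 0.9361; ρ = a/c = 0.3120
Σ_{k=0}^{2} a^k/k! (terms k=0..2) = 1.00000 + 0.93606 + 0.43810 = 2.37416
Tail: a^3/(3!(1−ρ)) = 0.82018/(6·0.6880) = 0.19869
P₀ = 1/(2.37416 + 0.19869) = 1/2.57285 = 0.388674

Final: 0.388674


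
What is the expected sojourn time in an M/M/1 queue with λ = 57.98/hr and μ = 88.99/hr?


W = 1/(μ−λ) = 1/(88.99 − 57.98) = 1/31.01 = 0.03225 hr

Final: 0.03225 hr


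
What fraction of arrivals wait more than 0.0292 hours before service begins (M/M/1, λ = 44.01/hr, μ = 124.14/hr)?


ρ = 44.01/124.14 = 0.3545
P(Wq > t) = ρ·e^{−(μ−λ)t} = 0.3545·e^{−2.3398}
= 0.3545·0.096347 = 0.034157

Final: 0.034157


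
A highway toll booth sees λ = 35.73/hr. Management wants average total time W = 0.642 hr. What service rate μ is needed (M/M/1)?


W = 1/(μ−λ) ⇒ μ − λ = 1/W = 1/0.642 = 1.5576
μ = λ + 1/W = 35.73 + 1.5576 = 37.2876 per hr

Final: 37.2876 /hr


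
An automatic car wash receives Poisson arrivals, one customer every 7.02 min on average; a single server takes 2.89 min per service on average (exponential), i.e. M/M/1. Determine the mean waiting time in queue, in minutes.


λ = 60/7.02 = 8.5470 /hr
μ = 60/2.89 = 20.7612 /hr
ρ = λ/μ = 8.5470/20.7612 = 0.4117
Wq = ρ/(μ−λ) = 0.4117/(20.7612−8.5470) = 0.03371 hr
In minutes: 0.03371·60 = 2.022 min

Final: 2.022 min


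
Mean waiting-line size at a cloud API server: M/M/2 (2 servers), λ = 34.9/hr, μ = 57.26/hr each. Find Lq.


a = λ/μ = 0.6095; ρ = a/2 = 0.3048
P₀ = 0.532860
Lq = P₀·a^c·ρ / (c!·(1−ρ)²) = 0.532860·0.37149·0.3048/(2·0.48337)
= 0.06240

Final: 0.06240


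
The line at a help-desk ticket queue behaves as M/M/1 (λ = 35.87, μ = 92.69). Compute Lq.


ρ = 35.87/92.69 = 0.3870
Lq = ρ²/(1−ρ) = 0.1498/0.6130 = 0.2443

Final: 0.2443


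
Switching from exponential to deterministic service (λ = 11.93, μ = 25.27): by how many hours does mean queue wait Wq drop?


ρ = 11.93/25.27 = 0.4721
Wq(M/M/1) = ρ/(μ−λ) = 0.4721/13.34 = 0.03539 hr
Wq(M/D/1) = ρ/(2(μ−λ)) = 0.01769 hr
Savings = 0.03539 − 0.01769 = 0.01769 hr

Final: 0.01769 hr


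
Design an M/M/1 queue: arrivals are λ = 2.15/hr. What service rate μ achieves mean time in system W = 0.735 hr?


W = 1/(μ−λ) ⇒ μ − λ = 1/W = 1/0.735 = 1.3605
μ = λ + 1/W = 2.15 + 1.3605 = 3.5105 per hr

Final: 3.5105 /hr


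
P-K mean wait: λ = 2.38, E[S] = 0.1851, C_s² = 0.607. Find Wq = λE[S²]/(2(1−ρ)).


ρ = λ·E[S] = 2.38·0.1851 = 0.4405
E[S²] = E[S]²(1+C_s²) = 0.1851²·(1+0.607) = 0.055059
Wq = λ·E[S²]/(2(1−ρ)) = 2.38·0.055059/(2·0.5595) = 0.11711 hr

Final: 0.11711 hr


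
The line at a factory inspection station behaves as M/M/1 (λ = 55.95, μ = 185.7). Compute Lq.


ρ = 55.95/185.7 = 0.3013
Lq = ρ²/(1−ρ) = 0.09078/0.6987 = 0.1299

Final: 0.1299


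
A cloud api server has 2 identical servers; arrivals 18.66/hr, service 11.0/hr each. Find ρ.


ρ = λ/(cμ) = 18.66/(2·11.0) = 18.66/22.00 = 0.8482

Final: 0.8482


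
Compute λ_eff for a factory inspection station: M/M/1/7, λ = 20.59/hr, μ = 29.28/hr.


ρ = 0.7032; P_K = (1−ρ)ρ^7/(1−ρ^8) = 0.026843
λ_eff = λ(1 − P_K) = 20.59·(1 − 0.026843) = 20.59·0.973157 = 20.0373 /hr

Final: 20.0373 /hr


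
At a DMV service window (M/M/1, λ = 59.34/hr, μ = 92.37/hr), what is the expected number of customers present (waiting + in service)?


ρ = λ/μ = 59.34/92.37 = 0.6424
L = ρ/(1−ρ) = 0.6424/(1 − 0.6424) = 0.6424/0.3576 = 1.7965

Final: 1.7965


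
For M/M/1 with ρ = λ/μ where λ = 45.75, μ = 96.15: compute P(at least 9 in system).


ρ = 45.75/96.15 = 0.4758
P(N ≥ n) = ρ^n = 0.4758^9 = 0.001250

Final: 0.001250


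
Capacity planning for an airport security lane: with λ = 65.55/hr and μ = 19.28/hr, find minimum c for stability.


Stability requires cμ > λ ⇔ c > λ/μ.
λ/μ = 65.55/19.28 = 3.3999
Minimum integer c = ⌊3.3999⌋ + 1 = 4
Check: 4·19.28 = 77.12 > 65.55, while 3·19.28 = 57.84 ≤ 65.55

Final: 4 servers


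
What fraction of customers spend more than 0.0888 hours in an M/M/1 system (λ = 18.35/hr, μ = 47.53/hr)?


W ~ Exponential(μ−λ) for M/M/1.
μ − λ = 47.53 − 18.35 = 29.1800
P(W > t) = e^{−(μ−λ)t} = e^{−2.5912} = 0.074931

Final: 0.074931


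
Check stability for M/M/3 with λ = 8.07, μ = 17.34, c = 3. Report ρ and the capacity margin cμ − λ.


Total capacity cμ = 3·17.34 = 52.02/hr
ρ = λ/(cμ) = 8.07/52.02 = 0.1551
Stable ⇔ ρ < 1: YES
Spare capacity = cμ − λ = 52.02 − 8.07 = 43.95/hr

Final: ρ = 0.1551; stable; margin = 43.95/hr


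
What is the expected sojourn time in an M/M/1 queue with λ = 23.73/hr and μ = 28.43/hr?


W = 1/(μ−λ) = 1/(28.43 − 23.73) = 1/4.70 = 0.2128 hr

Final: 0.2128 hr


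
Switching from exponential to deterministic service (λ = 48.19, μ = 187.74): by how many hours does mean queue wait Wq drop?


ρ = 48.19/187.74 = 0.2567
Wq(M/M/1) = ρ/(μ−λ) = 0.2567/139.55 = 0.001839 hr
Wq(M/D/1) = ρ/(2(μ−λ)) = 0.0009197 hr
Savings = 0.001839 − 0.0009197 = 0.0009197 hr

Final: 0.0009197 hr


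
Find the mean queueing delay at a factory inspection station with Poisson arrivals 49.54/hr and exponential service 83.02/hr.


ρ = 49.54/83.02 = 0.5967
Wq = ρ/(μ−λ) = 0.5967/(83.02 − 49.54) = 0.5967/33.48 = 0.01782 hr

Final: 0.01782 hr


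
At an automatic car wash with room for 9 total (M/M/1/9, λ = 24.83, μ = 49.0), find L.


ρ = 24.83/49.0 = 0.5067
L = ρ[1 − (K+1)ρ^K + Kρ^(K+1)] / [(1−ρ)(1−ρ^(K+1))]
Numerator: 0.5067·(1 − 10·0.002203 + 9·0.001116) = 0.500662
Denominator: (0.4933)·(0.998884) = 0.492715
L = 0.500662/0.492715 = 1.0161

Final: 1.0161


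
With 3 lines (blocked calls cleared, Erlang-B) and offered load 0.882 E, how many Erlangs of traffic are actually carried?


B(3,0.882) = 0.047941 (Erlang-B)
Carried load = a(1 − B) = 0.882·(1 − 0.047941) = 0.882·0.952059 = 0.8397 E

Final: 0.8397 Erlangs


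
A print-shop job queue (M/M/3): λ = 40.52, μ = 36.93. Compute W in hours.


a = 1.0972; ρ = 0.3657; P₀ = 0.328273
Lq = P₀·a^c·ρ/(c!(1−ρ)²) = 0.06570
Wq = Lq/λ = 0.06570/40.52 = 0.001621 hr
W = Wq + 1/μ = 0.001621 + 0.02708 = 0.02870 hr

Final: 0.02870 hr


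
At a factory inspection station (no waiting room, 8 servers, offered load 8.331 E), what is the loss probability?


B(c,a) = (a^c/c!) / Σ_{k=0}^{c} a^k/k!
a^8/8! = 575.514874
Σ terms (k=0..8): 1.00000 + 8.33100 + 34.70278 + 96.36962 + 200.71383 + 334.42938 + 464.35520 + 552.64902 + 575.51487 = 2268.065705
B = 575.514874/2268.065705 = 0.253747

Final: 0.253747


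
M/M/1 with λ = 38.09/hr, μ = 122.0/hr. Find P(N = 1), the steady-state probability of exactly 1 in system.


ρ = 38.09/122.0 = 0.3122
P_n = (1−ρ)·ρ^n = (1 − 0.3122)·0.3122^1 = 0.6878·0.312213 = 0.214736

Final: 0.214736


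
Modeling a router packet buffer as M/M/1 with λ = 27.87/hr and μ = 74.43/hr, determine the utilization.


ρ = λ/μ = 27.87/74.43 = 0.3744

Final: 0.3744


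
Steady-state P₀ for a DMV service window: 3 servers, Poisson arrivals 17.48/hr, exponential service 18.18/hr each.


a = λ/μ = 17.48/18.18 = 0.9615; ρ = a/c = 0.3205
Σ_{k=0}^{2} a^k/k! (terms k=0..2) = 1.00000 + 0.96150 + 0.46224 = 2.42373
Tail: a^3/(3!(1−ρ)) = 0.88888/(6·0.6795) = 0.21802
P₀ = 1/(2.42373 + 0.21802) = 1/2.64176 = 0.378536

Final: 0.378536


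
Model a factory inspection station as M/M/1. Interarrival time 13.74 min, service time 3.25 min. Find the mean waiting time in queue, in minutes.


λ = 60/13.74 = 4.3668 /hr
μ = 60/3.25 = 18.4615 /hr
ρ = λ/μ = 4.3668/18.4615 = 0.2365
Wq = ρ/(μ−λ) = 0.2365/(18.4615−4.3668) = 0.01678 hr
In minutes: 0.01678·60 = 1.007 min

Final: 1.007 min


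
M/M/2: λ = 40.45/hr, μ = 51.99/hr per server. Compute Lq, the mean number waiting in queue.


a = λ/μ = 0.7780; ρ = a/2 = 0.3890
P₀ = 0.439867
Lq = P₀·a^c·ρ / (c!·(1−ρ)²) = 0.439867·0.60534·0.3890/(2·0.37330)
= 0.13874

Final: 0.13874


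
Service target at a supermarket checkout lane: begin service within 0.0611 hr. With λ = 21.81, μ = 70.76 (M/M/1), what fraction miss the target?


ρ = 21.81/70.76 = 0.3082
P(Wq > t) = ρ·e^{−(μ−λ)t} = 0.3082·e^{−2.9908}
= 0.3082·0.050245 = 0.015487

Final: 0.015487


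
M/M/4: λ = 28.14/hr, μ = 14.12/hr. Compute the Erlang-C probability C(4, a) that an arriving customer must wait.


a = λ/μ = 1.9929; ρ = a/4 = 0.4982
P₀ = 0.131442 (from M/M/c formula)
C(c,a) = [a^c/(c!(1−ρ))]·P₀ = [15.77457/(24·0.5018)]·0.131442
= 1.30991·0.131442 = 0.172177

Final: 0.172177


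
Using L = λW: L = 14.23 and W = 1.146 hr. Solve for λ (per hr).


λ = L/W = 14.23/1.146 = 12.4171 /hr

Final: 12.4171 /hr


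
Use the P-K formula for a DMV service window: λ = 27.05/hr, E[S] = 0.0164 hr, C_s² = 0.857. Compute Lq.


ρ = λ·E[S] = 27.05·0.0164 = 0.4436
Lq = ρ²(1+C_s²)/(2(1−ρ)) = 0.1968·(1+0.857)/(2·0.5564)
= 0.1968·1.8570/1.1128 = 0.32842

Final: 0.32842


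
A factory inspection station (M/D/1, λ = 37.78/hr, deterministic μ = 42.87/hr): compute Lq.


ρ = 37.78/42.87 = 0.8813
M/D/1: Lq = ρ²/(2(1−ρ)) = 0.7766/(2·0.1187) = 3.27056

Final: 3.27056


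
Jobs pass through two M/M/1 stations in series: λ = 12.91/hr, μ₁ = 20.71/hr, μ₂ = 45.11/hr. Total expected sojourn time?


Each node sees arrival rate λ = 12.91/hr (tandem ⇒ throughput preserved).
W₁ = 1/(μ₁−λ) = 1/(20.71−12.91) = 0.12821 hr
W₂ = 1/(μ₂−λ) = 1/(45.11−12.91) = 0.03106 hr
W_total = W₁ + W₂ = 0.12821 + 0.03106 = 0.15926 hr

Final: 0.15926 hr


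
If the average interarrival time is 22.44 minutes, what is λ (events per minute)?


λ = 1/(interarrival time) in consistent units.
1 minute = 1 min, so λ = 1/22.44 = 0.04456 per minute

Final: 0.04456 /min


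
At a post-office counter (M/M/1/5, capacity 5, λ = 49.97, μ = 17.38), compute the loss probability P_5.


ρ = λ/μ = 49.97/17.38 = 2.8751
P_K = (1−ρ)ρ^K/(1−ρ^(K+1)) = (-1.8751·196.470743)/(1 − 564.881646)
= -368.410903/-563.881646 = 0.653348

Final: 0.653348


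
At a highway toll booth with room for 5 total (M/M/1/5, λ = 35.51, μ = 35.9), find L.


ρ = 35.51/35.9 = 0.9891
L = ρ[1 − (K+1)ρ^K + Kρ^(K+1)] / [(1−ρ)(1−ρ^(K+1))]
Numerator: 0.9891·(1 − 6·0.946850 + 5·0.936564) = 0.001701
Denominator: (0.01086)·(0.063436) = 0.0006891
L = 0.001701/0.0006891 = 2.4681

Final: 2.4681


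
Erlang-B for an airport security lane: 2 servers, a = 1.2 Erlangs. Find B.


B(c,a) = (a^c/c!) / Σ_{k=0}^{c} a^k/k!
a^2/2! = 0.720000
Σ terms (k=0..2): 1.00000 + 1.20000 + 0.72000 = 2.920000
B = 0.720000/2.920000 = 0.246575

Final: 0.246575


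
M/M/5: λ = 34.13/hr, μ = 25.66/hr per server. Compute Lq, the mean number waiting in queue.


a = λ/μ = 1.3301; ρ = a/5 = 0.2660
P₀ = 0.264235
Lq = P₀·a^c·ρ / (c!·(1−ρ)²) = 0.264235·4.16292·0.2660/(120·0.53873)
= 0.004526

Final: 0.004526


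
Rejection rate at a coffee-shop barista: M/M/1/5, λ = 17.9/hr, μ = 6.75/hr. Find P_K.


ρ = λ/μ = 17.9/6.75 = 2.6519
P_K = (1−ρ)ρ^K/(1−ρ^(K+1)) = (-1.6519·131.143355)/(1 − 347.772749)
= -216.629394/-346.772749 = 0.624701

Final: 0.624701


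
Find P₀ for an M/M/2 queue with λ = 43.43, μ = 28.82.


a = λ/μ = 43.43/28.82 = 1.5069; ρ = a/c = 0.7535
Σ_{k=0}^{1} a^k/k! (terms k=0..1) = 1.00000 + 1.50694 = 2.50694
Tail: a^2/(2!(1−ρ)) = 2.27087/(2·0.2465) = 4.60566
P₀ = 1/(2.50694 + 4.60566) = 1/7.11260 = 0.140596

Final: 0.140596


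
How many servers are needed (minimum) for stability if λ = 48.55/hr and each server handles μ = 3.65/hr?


Stability requires cμ > λ ⇔ c > λ/μ.
λ/μ = 48.55/3.65 = 13.3014
Minimum integer c = ⌊13.3014⌋ + 1 = 14
Check: 14·3.65 = 51.10 > 48.55, while 13·3.65 = 47.45 ≤ 48.55

Final: 14 servers


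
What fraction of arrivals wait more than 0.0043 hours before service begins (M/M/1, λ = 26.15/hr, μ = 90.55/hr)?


ρ = 26.15/90.55 = 0.2888
P(Wq > t) = ρ·e^{−(μ−λ)t} = 0.2888·e^{−0.2769}
= 0.2888·0.758115 = 0.218937

Final: 0.218937


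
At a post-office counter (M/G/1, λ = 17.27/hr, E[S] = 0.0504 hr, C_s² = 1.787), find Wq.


ρ = λ·E[S] = 17.27·0.0504 = 0.8704
E[S²] = E[S]²(1+C_s²) = 0.0504²·(1+1.787) = 0.007079
Wq = λ·E[S²]/(2(1−ρ)) = 17.27·0.007079/(2·0.1296) = 0.47172 hr

Final: 0.47172 hr


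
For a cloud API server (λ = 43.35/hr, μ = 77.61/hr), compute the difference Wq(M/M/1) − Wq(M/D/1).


ρ = 43.35/77.61 = 0.5586
Wq(M/M/1) = ρ/(μ−λ) = 0.5586/34.26 = 0.01630 hr
Wq(M/D/1) = ρ/(2(μ−λ)) = 0.008152 hr
Savings = 0.01630 − 0.008152 = 0.008152 hr

Final: 0.008152 hr


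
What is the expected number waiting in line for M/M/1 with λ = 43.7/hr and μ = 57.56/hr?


ρ = 43.7/57.56 = 0.7592
Lq = ρ²/(1−ρ) = 0.5764/0.2408 = 2.3938

Final: 2.3938


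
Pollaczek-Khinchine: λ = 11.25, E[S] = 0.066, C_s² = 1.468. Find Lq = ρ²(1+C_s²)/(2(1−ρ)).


ρ = λ·E[S] = 11.25·0.066 = 0.7425
Lq = ρ²(1+C_s²)/(2(1−ρ)) = 0.5513·(1+1.468)/(2·0.2575)
= 0.5513·2.4680/0.5150 = 2.64199

Final: 2.64199


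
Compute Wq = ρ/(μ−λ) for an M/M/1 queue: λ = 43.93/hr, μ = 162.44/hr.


ρ = 43.93/162.44 = 0.2704
Wq = ρ/(μ−λ) = 0.2704/(162.44 − 43.93) = 0.2704/118.51 = 0.002282 hr

Final: 0.002282 hr


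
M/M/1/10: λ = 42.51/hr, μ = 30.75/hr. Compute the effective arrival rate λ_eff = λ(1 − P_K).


ρ = 1.3824; P_K = (1−ρ)ρ^10/(1−ρ^11) = 0.284719
λ_eff = λ(1 − P_K) = 42.51·(1 − 0.284719) = 42.51·0.715281 = 30.4066 /hr

Final: 30.4066 /hr


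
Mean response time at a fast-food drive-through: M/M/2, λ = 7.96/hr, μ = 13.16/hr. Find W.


a = 0.6049; ρ = 0.3024; P₀ = 0.535589
Lq = P₀·a^c·ρ/(c!(1−ρ)²) = 0.06089
Wq = Lq/λ = 0.06089/7.96 = 0.007650 hr
W = Wq + 1/μ = 0.007650 + 0.07599 = 0.08364 hr

Final: 0.08364 hr


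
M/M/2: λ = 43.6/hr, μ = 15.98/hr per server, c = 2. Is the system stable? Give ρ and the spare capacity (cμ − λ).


Total capacity cμ = 2·15.98 = 31.96/hr
ρ = λ/(cμ) = 43.6/31.96 = 1.3642
Stable ⇔ ρ < 1: NO
Spare capacity = cμ − λ = 31.96 − 43.6 = -11.64/hr

Final: ρ = 1.3642; unstable; margin = -11.64/hr


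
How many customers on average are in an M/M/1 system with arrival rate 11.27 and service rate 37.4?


ρ = λ/μ = 11.27/37.4 = 0.3013
L = ρ/(1−ρ) = 0.3013/(1 − 0.3013) = 0.3013/0.6987 = 0.4313

Final: 0.4313


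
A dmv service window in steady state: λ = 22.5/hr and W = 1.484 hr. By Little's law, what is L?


L = λW = 22.5·1.484 = 33.3900

Final: 33.3900


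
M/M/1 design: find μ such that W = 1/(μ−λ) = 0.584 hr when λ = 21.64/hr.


W = 1/(μ−λ) ⇒ μ − λ = 1/W = 1/0.584 = 1.7123
μ = λ + 1/W = 21.64 + 1.7123 = 23.3523 per hr

Final: 23.3523 /hr


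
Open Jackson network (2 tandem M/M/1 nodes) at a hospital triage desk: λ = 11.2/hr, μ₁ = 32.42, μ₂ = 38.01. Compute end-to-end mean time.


Each node sees arrival rate λ = 11.2/hr (tandem ⇒ throughput preserved).
W₁ = 1/(μ₁−λ) = 1/(32.42−11.2) = 0.04713 hr
W₂ = 1/(μ₂−λ) = 1/(38.01−11.2) = 0.03730 hr
W_total = W₁ + W₂ = 0.04713 + 0.03730 = 0.08442 hr

Final: 0.08442 hr


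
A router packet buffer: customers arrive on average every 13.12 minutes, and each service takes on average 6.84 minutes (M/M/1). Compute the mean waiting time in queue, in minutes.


λ = 60/13.12 = 4.5732 /hr
μ = 60/6.84 = 8.7719 /hr
ρ = λ/μ = 4.5732/8.7719 = 0.5213
Wq = ρ/(μ−λ) = 0.5213/(8.7719−4.5732) = 0.12417 hr
In minutes: 0.12417·60 = 7.450 min

Final: 7.450 min


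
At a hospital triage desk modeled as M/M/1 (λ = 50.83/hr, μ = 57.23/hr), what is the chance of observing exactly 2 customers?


ρ = 50.83/57.23 = 0.8882
P_n = (1−ρ)·ρ^n = (1 − 0.8882)·0.8882^2 = 0.1118·0.788847 = 0.088216

Final: 0.088216


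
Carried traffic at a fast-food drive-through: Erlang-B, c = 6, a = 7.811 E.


B(6,7.811) = 0.379319 (Erlang-B)
Carried load = a(1 − B) = 7.811·(1 − 0.379319) = 7.811·0.620681 = 4.8481 E

Final: 4.8481 Erlangs


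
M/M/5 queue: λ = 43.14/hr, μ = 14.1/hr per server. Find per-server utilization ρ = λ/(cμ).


ρ = λ/(cμ) = 43.14/(5·14.1) = 43.14/70.50 = 0.6119

Final: 0.6119


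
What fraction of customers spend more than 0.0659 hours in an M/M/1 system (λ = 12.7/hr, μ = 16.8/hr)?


W ~ Exponential(μ−λ) for M/M/1.
μ − λ = 16.8 − 12.7 = 4.1000
P(W > t) = e^{−(μ−λ)t} = e^{−0.2702} = 0.763234

Final: 0.763234


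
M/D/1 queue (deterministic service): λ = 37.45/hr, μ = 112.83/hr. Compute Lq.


ρ = 37.45/112.83 = 0.3319
M/D/1: Lq = ρ²/(2(1−ρ)) = 0.1102/(2·0.6681) = 0.08245

Final: 0.08245


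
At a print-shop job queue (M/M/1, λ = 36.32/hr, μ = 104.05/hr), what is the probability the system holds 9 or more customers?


ρ = 36.32/104.05 = 0.3491
P(N ≥ n) = ρ^n = 0.3491^9 = 0.00007694

Final: 0.00007694


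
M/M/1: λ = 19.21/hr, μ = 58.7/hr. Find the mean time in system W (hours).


W = 1/(μ−λ) = 1/(58.7 − 19.21) = 1/39.49 = 0.02532 hr

Final: 0.02532 hr


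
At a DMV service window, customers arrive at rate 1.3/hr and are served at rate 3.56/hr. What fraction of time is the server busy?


ρ = λ/μ = 1.3/3.56 = 0.3652

Final: 0.3652


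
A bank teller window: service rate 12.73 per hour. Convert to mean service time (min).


Mean service time = 1/μ = 1/12.73 hour = 0.07855 hour
In minutes: 0.07855 × 60 = 4.7133 min

Final: 4.7133 min


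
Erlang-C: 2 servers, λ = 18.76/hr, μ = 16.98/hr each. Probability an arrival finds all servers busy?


a = λ/μ = 1.1048; ρ = a/2 = 0.5524
P₀ = 0.288316 (from M/M/c formula)
C(c,a) = [a^c/(c!(1−ρ))]·P₀ = [1.22065/(2·0.4476)]·0.288316
= 1.36359·0.288316 = 0.393145

Final: 0.393145


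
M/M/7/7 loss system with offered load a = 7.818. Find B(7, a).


B(c,a) = (a^c/c!) / Σ_{k=0}^{c} a^k/k!
a^7/7! = 354.192309
Σ terms (k=0..7): 1.00000 + 7.81800 + 30.56056 + 79.64082 + 155.65799 + 243.38684 + 317.13305 + 354.19231 = 1189.389570
B = 354.192309/1189.389570 = 0.297793

Final: 0.297793


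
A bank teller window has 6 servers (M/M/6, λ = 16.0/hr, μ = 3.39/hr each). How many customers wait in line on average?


a = λ/μ = 4.7198; ρ = a/6 = 0.7866
P₀ = 0.006825
Lq = P₀·a^c·ρ / (c!·(1−ρ)²) = 0.006825·11054.05718·0.7866/(720·0.04553)
= 1.81034

Final: 1.81034


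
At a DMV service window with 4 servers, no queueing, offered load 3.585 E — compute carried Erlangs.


B(4,3.585) = 0.269133 (Erlang-B)
Carried load = a(1 − B) = 3.585·(1 − 0.269133) = 3.585·0.730867 = 2.6202 E

Final: 2.6202 Erlangs


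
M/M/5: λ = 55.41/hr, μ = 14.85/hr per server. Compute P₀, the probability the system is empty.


a = λ/μ = 55.41/14.85 = 3.7313; ρ = a/c = 0.7463
Σ_{k=0}^{4} a^k/k! (terms k=0..4) = 1.00000 + 3.73131 + 6.96135 + 8.65832 + 8.07673 = 28.42772
Tail: a^5/(5!(1−ρ)) = 723.28337/(120·0.2537) = 23.75433
P₀ = 1/(28.42772 + 23.75433) = 1/52.18205 = 0.019164

Final: 0.019164


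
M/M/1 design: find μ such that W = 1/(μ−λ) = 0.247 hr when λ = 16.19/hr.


W = 1/(μ−λ) ⇒ μ − λ = 1/W = 1/0.247 = 4.0486
μ = λ + 1/W = 16.19 + 4.0486 = 20.2386 per hr

Final: 20.2386 /hr


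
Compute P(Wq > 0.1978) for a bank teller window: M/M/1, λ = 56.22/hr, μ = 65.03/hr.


ρ = 56.22/65.03 = 0.8645
P(Wq > t) = ρ·e^{−(μ−λ)t} = 0.8645·e^{−1.7426}
= 0.8645·0.175061 = 0.151345

Final: 0.151345


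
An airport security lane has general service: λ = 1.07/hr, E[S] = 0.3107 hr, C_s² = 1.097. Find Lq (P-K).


ρ = λ·E[S] = 1.07·0.3107 = 0.3324
Lq = ρ²(1+C_s²)/(2(1−ρ)) = 0.1105·(1+1.097)/(2·0.6676)
= 0.1105·2.0970/1.3351 = 0.17359

Final: 0.17359


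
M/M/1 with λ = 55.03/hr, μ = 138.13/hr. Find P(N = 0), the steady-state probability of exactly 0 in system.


ρ = 55.03/138.13 = 0.3984
P_n = (1−ρ)·ρ^n = (1 − 0.3984)·0.3984^0 = 0.6016·1.000000 = 0.601607

Final: 0.601607


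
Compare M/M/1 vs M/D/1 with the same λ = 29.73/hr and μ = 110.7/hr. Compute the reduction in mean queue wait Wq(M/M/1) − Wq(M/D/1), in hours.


ρ = 29.73/110.7 = 0.2686
Wq(M/M/1) = ρ/(μ−λ) = 0.2686/80.97 = 0.003317 hr
Wq(M/D/1) = ρ/(2(μ−λ)) = 0.001658 hr
Savings = 0.003317 − 0.001658 = 0.001658 hr

Final: 0.001658 hr


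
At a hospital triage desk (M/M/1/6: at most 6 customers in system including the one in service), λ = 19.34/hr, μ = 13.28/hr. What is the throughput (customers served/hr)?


ρ = 1.4563; P_K = (1−ρ)ρ^6/(1−ρ^7) = 0.337643
λ_eff = λ(1 − P_K) = 19.34·(1 − 0.337643) = 19.34·0.662357 = 12.8100 /hr

Final: 12.8100 /hr


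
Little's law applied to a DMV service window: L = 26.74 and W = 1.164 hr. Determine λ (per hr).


λ = L/W = 26.74/1.164 = 22.9725 /hr

Final: 22.9725 /hr


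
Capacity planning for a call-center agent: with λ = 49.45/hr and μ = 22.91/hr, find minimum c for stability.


Stability requires cμ > λ ⇔ c > λ/μ.
λ/μ = 49.45/22.91 = 2.1584
Minimum integer c = ⌊2.1584⌋ + 1 = 3
Check: 3·22.91 = 68.73 > 49.45, while 2·22.91 = 45.82 ≤ 49.45

Final: 3 servers


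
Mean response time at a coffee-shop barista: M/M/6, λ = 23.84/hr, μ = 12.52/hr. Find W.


a = 1.9042; ρ = 0.3174; P₀ = 0.148785
Lq = P₀·a^c·ρ/(c!(1−ρ)²) = 0.006708
Wq = Lq/λ = 0.006708/23.84 = 0.0002814 hr
W = Wq + 1/μ = 0.0002814 + 0.07987 = 0.08015 hr

Final: 0.08015 hr


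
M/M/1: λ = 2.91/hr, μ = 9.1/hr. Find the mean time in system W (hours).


W = 1/(μ−λ) = 1/(9.1 − 2.91) = 1/6.19 = 0.1616 hr

Final: 0.1616 hr


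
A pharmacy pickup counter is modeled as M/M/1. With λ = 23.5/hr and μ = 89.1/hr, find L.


ρ = λ/μ = 23.5/89.1 = 0.2637
L = ρ/(1−ρ) = 0.2637/(1 − 0.2637) = 0.2637/0.7363 = 0.3582

Final: 0.3582


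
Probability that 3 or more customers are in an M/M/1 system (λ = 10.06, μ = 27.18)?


ρ = 10.06/27.18 = 0.3701
P(N ≥ n) = ρ^n = 0.3701^3 = 0.050704

Final: 0.050704


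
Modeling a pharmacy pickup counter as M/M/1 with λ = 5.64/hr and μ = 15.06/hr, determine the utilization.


ρ = λ/μ = 5.64/15.06 = 0.3745

Final: 0.3745


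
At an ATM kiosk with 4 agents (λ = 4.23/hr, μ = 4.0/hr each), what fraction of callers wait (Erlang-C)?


a = λ/μ = 1.0575; ρ = a/4 = 0.2644
P₀ = 0.346670 (from M/M/c formula)
C(c,a) = [a^c/(c!(1−ρ))]·P₀ = [1.25061/(24·0.7356)]·0.346670
= 0.07084·0.346670 = 0.024557

Final: 0.024557


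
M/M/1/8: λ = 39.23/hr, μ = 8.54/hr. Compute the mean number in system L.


ρ = 39.23/8.54 = 4.5937
L = ρ[1 − (K+1)ρ^K + Kρ^(K+1)] / [(1−ρ)(1−ρ^(K+1))]
Numerator: 4.5937·(1 − 9·198282.095282 + 8·910843.863925) = 25275388.536636
Denominator: (-3.5937)·(-910842.863925) = 3273274.882184
L = 25275388.536636/3273274.882184 = 7.7217

Final: 7.7217


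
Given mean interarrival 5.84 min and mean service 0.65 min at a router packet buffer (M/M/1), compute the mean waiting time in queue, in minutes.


λ = 60/5.84 = 10.2740 /hr
μ = 60/0.65 = 92.3077 /hr
ρ = λ/μ = 10.2740/92.3077 = 0.1113
Wq = ρ/(μ−λ) = 0.1113/(92.3077−10.2740) = 0.001357 hr
In minutes: 0.001357·60 = 0.08141 min

Final: 0.08141 min


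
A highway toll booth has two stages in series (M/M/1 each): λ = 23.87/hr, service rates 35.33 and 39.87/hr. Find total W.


Each node sees arrival rate λ = 23.87/hr (tandem ⇒ throughput preserved).
W₁ = 1/(μ₁−λ) = 1/(35.33−23.87) = 0.08726 hr
W₂ = 1/(μ₂−λ) = 1/(39.87−23.87) = 0.06250 hr
W_total = W₁ + W₂ = 0.08726 + 0.06250 = 0.14976 hr

Final: 0.14976 hr


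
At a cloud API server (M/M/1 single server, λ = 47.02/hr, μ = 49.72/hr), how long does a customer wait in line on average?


ρ = 47.02/49.72 = 0.9457
Wq = ρ/(μ−λ) = 0.9457/(49.72 − 47.02) = 0.9457/2.70 = 0.3503 hr

Final: 0.3503 hr
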